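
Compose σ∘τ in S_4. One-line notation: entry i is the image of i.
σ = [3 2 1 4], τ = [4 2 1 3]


σ∘τ: apply τ first, then σ
1 →τ 4 →σ 4
2 →τ 2 →σ 2
3 →τ 1 →σ 3
4 →τ 3 →σ 1

σ∘τ = [4 2 3 1]


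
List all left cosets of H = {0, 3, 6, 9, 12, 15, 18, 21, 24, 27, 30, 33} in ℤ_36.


H = {0, 3, 6, 9, 12, 15, 18, 21, 24, 27, 30, 33}, |H| = 12
Number of cosets = |G|/|H| = 36/12 = 3
0 + H = {0, 3, 6, 9, 12, 15, 18, 21, 24, 27, 30, 33}
1 + H = {1, 4, 7, 10, 13, 16, 19, 22, 25, 28, 31, 34}
2 + H = {2, 5, 8, 11, 14, 17, 20, 23, 26, 29, 32, 35}

Cosets: 0+H={0,3,6,9,12,15,18,21,24,27,30,33}; 1+H={1,4,7,10,13,16,19,22,25,28,31,34}; 2+H={2,5,8,11,14,17,20,23,26,29,32,35}


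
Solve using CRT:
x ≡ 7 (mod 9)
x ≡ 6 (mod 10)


m₁ = 9, m₂ = 10, gcd = 1, so CRT applies. M = m₁·m₂ = 90
Let M₁ = M/m₁ = 10, M₂ = M/m₂ = 9
Find y₁ ≡ M₁⁻¹ (mod m₁): 10⁻¹ ≡ 1 (mod 9)
Find y₂ ≡ M₂⁻¹ (mod m₂): 9⁻¹ ≡ 9 (mod 10)
x = a₁·M₁·y₁ + a₂·M₂·y₂ = 7·10·1 + 6·9·9 = 556
Reduce mod 90: x ≡ 16
Check: 16 mod 9 = 7 ✓, 16 mod 10 = 6 ✓

x ≡ 16 (mod 90)


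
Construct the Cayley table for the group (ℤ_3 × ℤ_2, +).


Elements: {(0,0), (0,1), (1,0), (1,1), (2,0), (2,1)}
Operation: componentwise addition mod (3, 2)
Entry (a, b) = ((a₁+b₁) mod 3, (a₂+b₂) mod 2)

Cayley table:
      | (0,0) | (0,1) | (1,0) | (1,1) | (2,0) | (2,1)
(0,0) | (0,0) | (0,1) | (1,0) | (1,1) | (2,0) | (2,1)
(0,1) | (0,1) | (0,0) | (1,1) | (1,0) | (2,1) | (2,0)
(1,0) | (1,0) | (1,1) | (2,0) | (2,1) | (0,0) | (0,1)
(1,1) | (1,1) | (1,0) | (2,1) | (2,0) | (0,1) | (0,0)
(2,0) | (2,0) | (2,1) | (0,0) | (0,1) | (1,0) | (1,1)
(2,1) | (2,1) | (2,0) | (0,1) | (0,0) | (1,1) | (1,0)


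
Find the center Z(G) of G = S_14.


Z(G) = {g ∈ G | gx = xg for all x ∈ G}
S_n is non-abelian for n ≥ 3; Z(S_14) is trivial

Z(S_14) = {e}


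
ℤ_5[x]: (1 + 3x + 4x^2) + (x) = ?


Add coefficients mod 5:
x^0: 1 + 0 = 1 (mod 5)
x^1: 3 + 1 = 4 (mod 5)
x^2: 4 + 0 = 4 (mod 5)
Result: 1 + 4x + 4x^2

f + g = 1 + 4x + 4x^2


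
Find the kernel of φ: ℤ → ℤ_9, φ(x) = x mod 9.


Kernel = preimage of identity
ker(φ) = {x ∈ ℤ : x ≡ 0 (mod 9)} = 9ℤ = {0, ±9, ±18, ...}

ker(φ) = 9ℤ


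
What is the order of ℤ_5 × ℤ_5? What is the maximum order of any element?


|ℤ_5 × ℤ_5| = 5 × 5 = 25
Max element order = lcm(5,5) = 5
Cyclic? No (gcd=5)

|ℤ_5×ℤ_5| = 25, max element order = 5


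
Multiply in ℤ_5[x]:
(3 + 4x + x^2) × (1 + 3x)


Expand and collect like terms; reduce coefficients mod 5:
x^0: 3·1 = 3 ≡ 3 (mod 5)
x^1: 3·3 + 4·1 = 13 ≡ 3 (mod 5)
x^2: 4·3 + 1·1 = 13 ≡ 3 (mod 5)
x^3: 1·3 = 3 ≡ 3 (mod 5)
Result: 3 + 3x + 3x^2 + 3x^3

f · g = 3 + 3x + 3x^2 + 3x^3


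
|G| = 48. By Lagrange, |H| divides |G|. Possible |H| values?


Lagrange's theorem: |H| divides |G|
|G| = 48
Divisors of 48: 1, 2, 3, 4, 6, 8, 12, 16, 24, 48

Possible subgroup orders: {1, 2, 3, 4, 6, 8, 12, 16, 24, 48}


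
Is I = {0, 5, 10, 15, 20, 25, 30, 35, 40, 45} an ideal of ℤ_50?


Check ideal conditions for I = {0, 5, 10, 15, 20, 25, 30, 35, 40, 45} in ℤ_50:
(1) I is an additive subgroup? Yes
(2) For r ∈ ℤ_50 and a ∈ I: r·a ∈ I? Yes

Yes, I is an ideal of ℤ_50


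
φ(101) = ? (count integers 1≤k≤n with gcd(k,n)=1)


Factor n: 101 = 101
φ(n) = n · ∏(1 - 1/p) over distinct primes p | n
φ(101) = 101 · (1 - 1/101) = 100

φ(101) = 100


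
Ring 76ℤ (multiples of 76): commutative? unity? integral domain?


76ℤ is a commutative ring under +,× but has no multiplicative identity (1 ∉ 76ℤ); it has no zero divisors, but without unity it is not an integral domain
Commutative: Yes
Integral domain: No
Has unity: No

76ℤ (multiples of 76): Commutative=Yes, Unity=No


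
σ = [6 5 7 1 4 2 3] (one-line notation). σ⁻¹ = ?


To find σ⁻¹, swap domain and range:
σ(1) = 6 → σ⁻¹(6) = 1
σ(2) = 5 → σ⁻¹(5) = 2
σ(3) = 7 → σ⁻¹(7) = 3
σ(4) = 1 → σ⁻¹(1) = 4
σ(5) = 4 → σ⁻¹(4) = 5
σ(6) = 2 → σ⁻¹(2) = 6
σ(7) = 3 → σ⁻¹(3) = 7

σ⁻¹ = [4 6 7 5 2 1 3]


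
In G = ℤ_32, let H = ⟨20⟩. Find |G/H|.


|⟨20⟩| = n / gcd(20, 32) = 32 / 4 = 8
H is normal (ℤ_32 is abelian).
|G/H| = |G| / |H| = 32 / 8 = 4

|G/H| = 4


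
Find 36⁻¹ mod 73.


Use the extended Euclidean algorithm to write 1 = 36·s + 73·t; then s mod 73 is the inverse.
Euclidean algorithm:
  36 = 0·73 + 36
  73 = 2·36 + 1
  36 = 36·1 + 0
gcd(36,73) = 1
Back-substitution gives: 36·(-2) + 73·(1) = 1
So 36⁻¹ ≡ -2 ≡ 71 (mod 73)
Check: 36 × 71 = 2556 ≡ 1 (mod 73) ✓

36⁻¹ ≡ 71 (mod 73)


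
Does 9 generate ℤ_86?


g generates ℤ_n iff gcd(g, n) = 1
gcd(9, 86) = 1
Since gcd = 1, 9 is a generator.

Yes, 9 generates ℤ_86


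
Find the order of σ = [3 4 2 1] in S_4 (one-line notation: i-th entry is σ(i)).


Cycle decomposition: (1 3 2 4)
Cycle lengths: 4
Order = lcm(4) = 4

ord(σ) = 4


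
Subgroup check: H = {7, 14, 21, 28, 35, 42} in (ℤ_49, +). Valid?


Subgroup test for H = {7, 14, 21, 28, 35, 42} in (ℤ_49, +):
(1) 0 ∈ H? No
(2) Closure: for all a,b ∈ H, (a+b) mod 49 ∈ H? No  [counterexample: 7 + 42 = 0 ∉ H]
(3) Inverses: for all a ∈ H, -a mod 49 ∈ H? Yes

No, H is not a subgroup of ℤ_49


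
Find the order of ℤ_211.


ℤ_n has n elements.

|ℤ_211| = 211


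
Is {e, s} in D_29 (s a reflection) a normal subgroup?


H = {e, s} in D_29 (s a reflection)
r·s·r⁻¹ = sr⁻² ≠ s for n ≥ 3, so {e, s} is not closed under conjugation

No, not a normal subgroup


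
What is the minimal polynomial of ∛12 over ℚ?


∛12 satisfies x³ - 12 = 0, irreducible over ℚ (no rational root; 12 is not a perfect cube)

Minimal polynomial: x³ - 12


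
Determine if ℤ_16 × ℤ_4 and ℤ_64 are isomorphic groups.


Comparing ℤ_16 × ℤ_4 and ℤ_64:
gcd(16,4) = 4 ≠ 1. Max element order in ℤ_16×ℤ_4 is lcm(16,4) = 16 < 64, so it has no element of order 64

No, ℤ_16 × ℤ_4 ≇ ℤ_64


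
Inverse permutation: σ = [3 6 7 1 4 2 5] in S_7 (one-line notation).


To find σ⁻¹, swap domain and range:
σ(1) = 3 → σ⁻¹(3) = 1
σ(2) = 6 → σ⁻¹(6) = 2
σ(3) = 7 → σ⁻¹(7) = 3
σ(4) = 1 → σ⁻¹(1) = 4
σ(5) = 4 → σ⁻¹(4) = 5
σ(6) = 2 → σ⁻¹(2) = 6
σ(7) = 5 → σ⁻¹(5) = 7

σ⁻¹ = [4 6 1 5 7 2 3]


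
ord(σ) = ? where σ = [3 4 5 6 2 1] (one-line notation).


Cycle decomposition: (1 3 5 2 4 6)
Cycle lengths: 6
Order = lcm(6) = 6

ord(σ) = 6


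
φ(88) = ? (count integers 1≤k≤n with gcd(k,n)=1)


Factor n: 88 = 2^3 × 11
φ(n) = n · ∏(1 - 1/p) over distinct primes p | n
φ(88) = 88 · (1 - 1/2) · (1 - 1/11) = 40

φ(88) = 40


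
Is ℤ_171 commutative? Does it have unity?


ℤ_171 is a commutative ring with unity 1; 171 = 3×57 is composite, so 3·57 ≡ 0 gives zero divisors (not an integral domain)
Commutative: Yes
Integral domain: No
Has unity: Yes

ℤ_171: Commutative=Yes, Unity=Yes


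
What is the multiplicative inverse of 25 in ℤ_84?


Use the extended Euclidean algorithm to write 1 = 25·s + 84·t; then s mod 84 is the inverse.
Euclidean algorithm:
  25 = 0·84 + 25
  84 = 3·25 + 9
  25 = 2·9 + 7
  9 = 1·7 + 2
  7 = 3·2 + 1
  2 = 2·1 + 0
gcd(25,84) = 1
Back-substitution gives: 25·(37) + 84·(-11) = 1
So 25⁻¹ ≡ 37 ≡ 37 (mod 84)
Check: 25 × 37 = 925 ≡ 1 (mod 84) ✓

25⁻¹ ≡ 37 (mod 84)


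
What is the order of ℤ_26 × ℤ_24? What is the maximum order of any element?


|ℤ_26 × ℤ_24| = 26 × 24 = 624
Max element order = lcm(26,24) = 312
Cyclic? No (gcd=2)

|ℤ_26×ℤ_24| = 624, max element order = 312


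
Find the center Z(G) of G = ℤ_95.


Z(G) = {g ∈ G | gx = xg for all x ∈ G}
ℤ_95 is abelian, so Z(G) = G

Z(ℤ_95) = ℤ_95


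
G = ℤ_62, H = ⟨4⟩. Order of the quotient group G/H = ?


|⟨4⟩| = n / gcd(4, 62) = 62 / 2 = 31
H is normal (ℤ_62 is abelian).
|G/H| = |G| / |H| = 62 / 31 = 2

|G/H| = 2


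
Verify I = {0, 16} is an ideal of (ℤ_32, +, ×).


Check ideal conditions for I = {0, 16} in ℤ_32:
(1) I is an additive subgroup? Yes
(2) For r ∈ ℤ_32 and a ∈ I: r·a ∈ I? Yes

Yes, I is an ideal of ℤ_32


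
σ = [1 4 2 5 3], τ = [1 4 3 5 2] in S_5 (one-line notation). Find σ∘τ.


σ∘τ: apply τ first, then σ
1 →τ 1 →σ 1
2 →τ 4 →σ 5
3 →τ 3 →σ 2
4 →τ 5 →σ 3
5 →τ 2 →σ 4

σ∘τ = [1 5 2 3 4]


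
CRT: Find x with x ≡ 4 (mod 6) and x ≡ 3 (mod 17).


m₁ = 6, m₂ = 17, gcd = 1, so CRT applies. M = m₁·m₂ = 102
Let M₁ = M/m₁ = 17, M₂ = M/m₂ = 6
Find y₁ ≡ M₁⁻¹ (mod m₁): 17⁻¹ ≡ 5 (mod 6)
Find y₂ ≡ M₂⁻¹ (mod m₂): 6⁻¹ ≡ 3 (mod 17)
x = a₁·M₁·y₁ + a₂·M₂·y₂ = 4·17·5 + 3·6·3 = 394
Reduce mod 102: x ≡ 88
Check: 88 mod 6 = 4 ✓, 88 mod 17 = 3 ✓

x ≡ 88 (mod 102)


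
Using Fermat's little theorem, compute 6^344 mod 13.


Fermat's little theorem: if p is prime and gcd(a,p)=1, then a^(p-1) ≡ 1 (mod p)
p = 13 is prime, gcd(6,13) = 1
Reduce exponent: 344 mod 12 = 8
So 6^344 ≡ 6^8 (mod 13)
6^8 mod 13 = 3

6^344 ≡ 3 (mod 13)


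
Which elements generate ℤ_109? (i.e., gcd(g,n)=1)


g generates ℤ_n iff gcd(g,n) = 1
Prime factors of 109: 109
Generators are g ∈ {1,...,108} not divisible by any of these primes.
Generators: {1, 2, 3, 4, 5, 6, 7, 8, 9, 10, 11, 12, 13, 14, 15, 16, 17, 18, 19, 20, 21, 22, 23, 24, 25, 26, 27, 28, 29, 30, 31, 32, 33, 34, 35, 36, 37, 38, 39, 40, 41, 42, 43, 44, 45, 46, 47, 48, 49, 50, 51, 52, 53, 54, 55, 56, 57, 58, 59, 60, 61, 62, 63, 64, 65, 66, 67, 68, 69, 70, 71, 72, 73, 74, 75, 76, 77, 78, 79, 80, 81, 82, 83, 84, 85, 86, 87, 88, 89, 90, 91, 92, 93, 94, 95, 96, 97, 98, 99, 100, 101, 102, 103, 104, 105, 106, 107, 108}
Number of generators = φ(109) = 108

Generators of ℤ_109 = {1, 2, 3, 4, 5, 6, 7, 8, 9, 10, 11, 12, 13, 14, 15, 16, 17, 18, 19, 20, 21, 22, 23, 24, 25, 26, 27, 28, 29, 30, 31, 32, 33, 34, 35, 36, 37, 38, 39, 40, 41, 42, 43, 44, 45, 46, 47, 48, 49, 50, 51, 52, 53, 54, 55, 56, 57, 58, 59, 60, 61, 62, 63, 64, 65, 66, 67, 68, 69, 70, 71, 72, 73, 74, 75, 76, 77, 78, 79, 80, 81, 82, 83, 84, 85, 86, 87, 88, 89, 90, 91, 92, 93, 94, 95, 96, 97, 98, 99, 100, 101, 102, 103, 104, 105, 106, 107, 108}


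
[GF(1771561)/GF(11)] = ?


GF(1771561) = GF(11^6), so the extension degree is 6

[GF(1771561)/GF(11)] = 6


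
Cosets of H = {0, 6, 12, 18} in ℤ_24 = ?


H = {0, 6, 12, 18}, |H| = 4
Number of cosets = |G|/|H| = 24/4 = 6
0 + H = {0, 6, 12, 18}
1 + H = {1, 7, 13, 19}
2 + H = {2, 8, 14, 20}
3 + H = {3, 9, 15, 21}
4 + H = {4, 10, 16, 22}
5 + H = {5, 11, 17, 23}

Cosets: 0+H={0,6,12,18}; 1+H={1,7,13,19}; 2+H={2,8,14,20}; 3+H={3,9,15,21}; 4+H={4,10,16,22}; 5+H={5,11,17,23}


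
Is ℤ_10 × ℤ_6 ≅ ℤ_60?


Comparing ℤ_10 × ℤ_6 and ℤ_60:
gcd(10,6) = 2 ≠ 1. Max element order in ℤ_10×ℤ_6 is lcm(10,6) = 30 < 60, so it has no element of order 60

No, ℤ_10 × ℤ_6 ≇ ℤ_60


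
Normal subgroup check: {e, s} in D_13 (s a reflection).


H = {e, s} in D_13 (s a reflection)
r·s·r⁻¹ = sr⁻² ≠ s for n ≥ 3, so {e, s} is not closed under conjugation

No, not a normal subgroup


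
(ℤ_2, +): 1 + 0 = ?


Operation: addition mod 2
1 + 0 = (a + b) mod 2 with a = 1, b = 0

1 + 0 = 1


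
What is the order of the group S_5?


|S_n| = n! (number of permutations of n symbols)
|S_5| = 5! = 120

|S_5| = 120


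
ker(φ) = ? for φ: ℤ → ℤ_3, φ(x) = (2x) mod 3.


Kernel = preimage of identity
ker(φ) = {x ∈ ℤ : 2x ≡ 0 (mod 3)}. gcd(2,3) = 1, so 2x ≡ 0 (mod 3) ⟺ x ≡ 0 (mod 3/1 = 3). Hence ker(φ) = 3ℤ

ker(φ) = 3ℤ


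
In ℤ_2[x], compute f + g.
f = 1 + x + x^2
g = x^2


Add coefficients mod 2:
x^0: 1 + 0 = 1 (mod 2)
x^1: 1 + 0 = 1 (mod 2)
x^2: 1 + 1 = 0 (mod 2)
Result: 1 + x

f + g = 1 + x


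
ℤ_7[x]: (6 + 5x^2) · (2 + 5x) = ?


Expand and collect like terms; reduce coefficients mod 7:
x^0: 6·2 = 12 ≡ 5 (mod 7)
x^1: 6·5 + 0·2 = 30 ≡ 2 (mod 7)
x^2: 0·5 + 5·2 = 10 ≡ 3 (mod 7)
x^3: 5·5 = 25 ≡ 4 (mod 7)
Result: 5 + 2x + 3x^2 + 4x^3

f · g = 5 + 2x + 3x^2 + 4x^3


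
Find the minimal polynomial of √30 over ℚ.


√30 satisfies x² - 30 = 0, irreducible over ℚ since 30 is squarefree

Minimal polynomial: x² - 30


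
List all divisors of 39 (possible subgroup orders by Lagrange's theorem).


Lagrange's theorem: |H| divides |G|
|G| = 39
Divisors of 39: 1, 3, 13, 39

Possible subgroup orders: {1, 3, 13, 39}


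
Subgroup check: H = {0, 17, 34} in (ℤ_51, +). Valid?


Subgroup test for H = {0, 17, 34} in (ℤ_51, +):
(1) 0 ∈ H? Yes
(2) Closure: for all a,b ∈ H, (a+b) mod 51 ∈ H? Yes
(3) Inverses: for all a ∈ H, -a mod 51 ∈ H? Yes

Yes, H is a subgroup of ℤ_51


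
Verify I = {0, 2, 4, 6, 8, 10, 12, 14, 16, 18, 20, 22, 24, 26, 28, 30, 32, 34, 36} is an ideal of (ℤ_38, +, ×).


Check ideal conditions for I = {0, 2, 4, 6, 8, 10, 12, 14, 16, 18, 20, 22, 24, 26, 28, 30, 32, 34, 36} in ℤ_38:
(1) I is an additive subgroup? Yes
(2) For r ∈ ℤ_38 and a ∈ I: r·a ∈ I? Yes

Yes, I is an ideal of ℤ_38


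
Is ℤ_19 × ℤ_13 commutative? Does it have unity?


Direct product ring; commutative with unity (1,1); but (1,0)·(0,1) = (0,0) gives zero divisors, so not an integral domain
Commutative: Yes
Integral domain: No
Has unity: Yes

ℤ_19 × ℤ_13: Commutative=Yes, Unity=Yes


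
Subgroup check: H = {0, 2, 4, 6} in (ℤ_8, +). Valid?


Subgroup test for H = {0, 2, 4, 6} in (ℤ_8, +):
(1) 0 ∈ H? Yes
(2) Closure: for all a,b ∈ H, (a+b) mod 8 ∈ H? Yes
(3) Inverses: for all a ∈ H, -a mod 8 ∈ H? Yes

Yes, H is a subgroup of ℤ_8


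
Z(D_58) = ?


Z(G) = {g ∈ G | gx = xg for all x ∈ G}
For even n, Z(D_n) = {e, r^(n/2)}: the 180° rotation r^29 commutes with every reflection and rotation

Z(D_58) = {e, r^29}


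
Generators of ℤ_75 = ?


g generates ℤ_n iff gcd(g,n) = 1
Prime factors of 75: 3, 5
Generators are g ∈ {1,...,74} not divisible by any of these primes.
Generators: {1, 2, 4, 7, 8, 11, 13, 14, 16, 17, 19, 22, 23, 26, 28, 29, 31, 32, 34, 37, 38, 41, 43, 44, 46, 47, 49, 52, 53, 56, 58, 59, 61, 62, 64, 67, 68, 71, 73, 74}
Number of generators = φ(75) = 40

Generators of ℤ_75 = {1, 2, 4, 7, 8, 11, 13, 14, 16, 17, 19, 22, 23, 26, 28, 29, 31, 32, 34, 37, 38, 41, 43, 44, 46, 47, 49, 52, 53, 56, 58, 59, 61, 62, 64, 67, 68, 71, 73, 74}


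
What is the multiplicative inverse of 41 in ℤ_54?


Use the extended Euclidean algorithm to write 1 = 41·s + 54·t; then s mod 54 is the inverse.
Euclidean algorithm:
  41 = 0·54 + 41
  54 = 1·41 + 13
  41 = 3·13 + 2
  13 = 6·2 + 1
  2 = 2·1 + 0
gcd(41,54) = 1
Back-substitution gives: 41·(-25) + 54·(19) = 1
So 41⁻¹ ≡ -25 ≡ 29 (mod 54)
Check: 41 × 29 = 1189 ≡ 1 (mod 54) ✓

41⁻¹ ≡ 29 (mod 54)


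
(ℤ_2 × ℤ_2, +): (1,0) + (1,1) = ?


Operation: componentwise addition mod (2, 2)
(1,0) + (1,1) = ((a₁+b₁) mod 2, (a₂+b₂) mod 2) with a = (1,0), b = (1,1)

(1,0) + (1,1) = (0,1)


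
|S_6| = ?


|S_n| = n! (number of permutations of n symbols)
|S_6| = 6! = 720

|S_6| = 720


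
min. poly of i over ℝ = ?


i satisfies x² + 1 = 0, irreducible over ℝ

Minimal polynomial: x² + 1


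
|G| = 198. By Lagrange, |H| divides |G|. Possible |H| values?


Lagrange's theorem: |H| divides |G|
|G| = 198
Divisors of 198: 1, 2, 3, 6, 9, 11, 18, 22, 33, 66, 99, 198

Possible subgroup orders: {1, 2, 3, 6, 9, 11, 18, 22, 33, 66, 99, 198}


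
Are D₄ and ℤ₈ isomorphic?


Comparing D₄ and ℤ₈:
D₄ is non-abelian, ℤ₈ is abelian

No, D₄ ≇ ℤ₈


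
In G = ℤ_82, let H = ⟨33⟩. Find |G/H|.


|⟨33⟩| = n / gcd(33, 82) = 82 / 1 = 82
H is normal (ℤ_82 is abelian).
|G/H| = |G| / |H| = 82 / 82 = 1

|G/H| = 1


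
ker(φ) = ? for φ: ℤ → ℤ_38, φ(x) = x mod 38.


Kernel = preimage of identity
ker(φ) = {x ∈ ℤ : x ≡ 0 (mod 38)} = 38ℤ = {0, ±38, ±76, ...}

ker(φ) = 38ℤ


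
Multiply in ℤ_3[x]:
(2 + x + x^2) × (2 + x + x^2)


Expand and collect like terms; reduce coefficients mod 3:
x^0: 2·2 = 4 ≡ 1 (mod 3)
x^1: 2·1 + 1·2 = 4 ≡ 1 (mod 3)
x^2: 2·1 + 1·1 + 1·2 = 5 ≡ 2 (mod 3)
x^3: 1·1 + 1·1 = 2 ≡ 2 (mod 3)
x^4: 1·1 = 1 ≡ 1 (mod 3)
Result: 1 + x + 2x^2 + 2x^3 + x^4

f · g = 1 + x + 2x^2 + 2x^3 + x^4


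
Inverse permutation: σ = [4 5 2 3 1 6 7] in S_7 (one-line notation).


To find σ⁻¹, swap domain and range:
σ(1) = 4 → σ⁻¹(4) = 1
σ(2) = 5 → σ⁻¹(5) = 2
σ(3) = 2 → σ⁻¹(2) = 3
σ(4) = 3 → σ⁻¹(3) = 4
σ(5) = 1 → σ⁻¹(1) = 5
σ(6) = 6 → σ⁻¹(6) = 6
σ(7) = 7 → σ⁻¹(7) = 7

σ⁻¹ = [5 3 4 1 2 6 7]


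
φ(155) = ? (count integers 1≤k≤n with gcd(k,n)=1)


Factor n: 155 = 5 × 31
φ(n) = n · ∏(1 - 1/p) over distinct primes p | n
φ(155) = 155 · (1 - 1/5) · (1 - 1/31) = 120

φ(155) = 120


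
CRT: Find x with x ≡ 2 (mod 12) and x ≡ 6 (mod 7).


m₁ = 12, m₂ = 7, gcd = 1, so CRT applies. M = m₁·m₂ = 84
Let M₁ = M/m₁ = 7, M₂ = M/m₂ = 12
Find y₁ ≡ M₁⁻¹ (mod m₁): 7⁻¹ ≡ 7 (mod 12)
Find y₂ ≡ M₂⁻¹ (mod m₂): 12⁻¹ ≡ 3 (mod 7)
x = a₁·M₁·y₁ + a₂·M₂·y₂ = 2·7·7 + 6·12·3 = 314
Reduce mod 84: x ≡ 62
Check: 62 mod 12 = 2 ✓, 62 mod 7 = 6 ✓

x ≡ 62 (mod 84)


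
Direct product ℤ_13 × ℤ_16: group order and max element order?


|ℤ_13 × ℤ_16| = 13 × 16 = 208
Max element order = lcm(13,16) = 208
Cyclic? Yes (gcd=1)

|ℤ_13×ℤ_16| = 208, max element order = 208


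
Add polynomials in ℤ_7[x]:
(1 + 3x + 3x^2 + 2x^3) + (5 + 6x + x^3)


Add coefficients mod 7:
x^0: 1 + 5 = 6 (mod 7)
x^1: 3 + 6 = 2 (mod 7)
x^2: 3 + 0 = 3 (mod 7)
x^3: 2 + 1 = 3 (mod 7)
Result: 6 + 2x + 3x^2 + 3x^3

f + g = 6 + 2x + 3x^2 + 3x^3


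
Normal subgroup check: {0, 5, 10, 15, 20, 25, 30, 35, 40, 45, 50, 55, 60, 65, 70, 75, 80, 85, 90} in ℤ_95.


H = {0, 5, 10, 15, 20, 25, 30, 35, 40, 45, 50, 55, 60, 65, 70, 75, 80, 85, 90} in ℤ_95
ℤ_95 is abelian; every subgroup of an abelian group is normal

Yes, normal subgroup


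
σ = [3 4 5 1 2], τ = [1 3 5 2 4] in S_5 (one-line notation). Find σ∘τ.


σ∘τ: apply τ first, then σ
1 →τ 1 →σ 3
2 →τ 3 →σ 5
3 →τ 5 →σ 2
4 →τ 2 →σ 4
5 →τ 4 →σ 1

σ∘τ = [3 5 2 4 1]


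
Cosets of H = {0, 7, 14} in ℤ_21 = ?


H = {0, 7, 14}, |H| = 3
Number of cosets = |G|/|H| = 21/3 = 7
0 + H = {0, 7, 14}
1 + H = {1, 8, 15}
2 + H = {2, 9, 16}
3 + H = {3, 10, 17}
4 + H = {4, 11, 18}
5 + H = {5, 12, 19}
6 + H = {6, 13, 20}

Cosets: 0+H={0,7,14}; 1+H={1,8,15}; 2+H={2,9,16}; 3+H={3,10,17}; 4+H={4,11,18}; 5+H={5,12,19}; 6+H={6,13,20}


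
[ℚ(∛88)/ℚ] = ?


∛88 has minimal polynomial x³ - 88 (irreducible over ℚ since 88 is not a perfect cube)

[ℚ(∛88)/ℚ] = 3


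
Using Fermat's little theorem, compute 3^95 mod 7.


Fermat's little theorem: if p is prime and gcd(a,p)=1, then a^(p-1) ≡ 1 (mod p)
p = 7 is prime, gcd(3,7) = 1
Reduce exponent: 95 mod 6 = 5
So 3^95 ≡ 3^5 (mod 7)
3^5 mod 7 = 5

3^95 ≡ 5 (mod 7)


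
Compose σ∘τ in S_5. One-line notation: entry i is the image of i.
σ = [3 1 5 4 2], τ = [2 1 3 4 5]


σ∘τ: apply τ first, then σ
1 →τ 2 →σ 1
2 →τ 1 →σ 3
3 →τ 3 →σ 5
4 →τ 4 →σ 4
5 →τ 5 →σ 2

σ∘τ = [1 3 5 4 2]


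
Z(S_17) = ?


Z(G) = {g ∈ G | gx = xg for all x ∈ G}
S_n is non-abelian for n ≥ 3; Z(S_17) is trivial

Z(S_17) = {e}


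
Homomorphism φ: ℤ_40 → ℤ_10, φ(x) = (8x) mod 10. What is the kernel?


Kernel = preimage of identity
ker(φ) = {x ∈ ℤ_40 : 8x ≡ 0 (mod 10)}. Since 10 | 40, φ is well-defined. The kernel is the cyclic subgroup ⟨5⟩ of ℤ_40 (order 8), i.e. {0, 5, 10, 15, 20, 25, 30, 35}

ker(φ) = {0, 5, 10, 15, 20, 25, 30, 35}


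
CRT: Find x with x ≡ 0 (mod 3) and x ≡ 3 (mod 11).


m₁ = 3, m₂ = 11, gcd = 1, so CRT applies. M = m₁·m₂ = 33
Let M₁ = M/m₁ = 11, M₂ = M/m₂ = 3
Find y₁ ≡ M₁⁻¹ (mod m₁): 11⁻¹ ≡ 2 (mod 3)
Find y₂ ≡ M₂⁻¹ (mod m₂): 3⁻¹ ≡ 4 (mod 11)
x = a₁·M₁·y₁ + a₂·M₂·y₂ = 0·11·2 + 3·3·4 = 36
Reduce mod 33: x ≡ 3
Check: 3 mod 3 = 0 ✓, 3 mod 11 = 3 ✓

x ≡ 3 (mod 33)


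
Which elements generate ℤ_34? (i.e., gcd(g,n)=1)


g generates ℤ_n iff gcd(g,n) = 1
Prime factors of 34: 2, 17
Generators are g ∈ {1,...,33} not divisible by any of these primes.
Generators: {1, 3, 5, 7, 9, 11, 13, 15, 19, 21, 23, 25, 27, 29, 31, 33}
Number of generators = φ(34) = 16

Generators of ℤ_34 = {1, 3, 5, 7, 9, 11, 13, 15, 19, 21, 23, 25, 27, 29, 31, 33}


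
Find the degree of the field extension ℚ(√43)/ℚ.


√43 has minimal polynomial x² - 43 (irreducible over ℚ since 43 is squarefree)

[ℚ(√43)/ℚ] = 2


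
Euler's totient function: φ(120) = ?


Factor n: 120 = 2^3 × 3 × 5
φ(n) = n · ∏(1 - 1/p) over distinct primes p | n
φ(120) = 120 · (1 - 1/2) · (1 - 1/3) · (1 - 1/5) = 32

φ(120) = 32


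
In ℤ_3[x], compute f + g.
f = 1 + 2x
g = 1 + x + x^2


Add coefficients mod 3:
x^0: 1 + 1 = 2 (mod 3)
x^1: 2 + 1 = 0 (mod 3)
x^2: 0 + 1 = 1 (mod 3)
Result: 2 + x^2

f + g = 2 + x^2


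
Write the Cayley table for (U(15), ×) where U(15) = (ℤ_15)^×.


Elements: {1, 2, 4, 7, 8, 11, 13, 14}
Operation: multiplication mod 15
Entry (a, b) = (a × b) mod 15

Cayley table:
   |  1 |  2 |  4 |  7 |  8 | 11 | 13 | 14
 1 |  1 |  2 |  4 |  7 |  8 | 11 | 13 | 14
 2 |  2 |  4 |  8 | 14 |  1 |  7 | 11 | 13
 4 |  4 |  8 |  1 | 13 |  2 | 14 |  7 | 11
 7 |  7 | 14 | 13 |  4 | 11 |  2 |  1 |  8
 8 |  8 |  1 |  2 | 11 |  4 | 13 | 14 |  7
11 | 11 |  7 | 14 |  2 | 13 |  1 |  8 |  4
13 | 13 | 11 |  7 |  1 | 14 |  8 |  4 |  2
14 | 14 | 13 | 11 |  8 |  7 |  4 |  2 |  1


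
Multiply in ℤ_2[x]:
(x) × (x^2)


Expand and collect like terms; reduce coefficients mod 2:
x^0: 0·0 = 0 ≡ 0 (mod 2)
x^1: 0·0 + 1·0 = 0 ≡ 0 (mod 2)
x^2: 0·1 + 1·0 = 0 ≡ 0 (mod 2)
x^3: 1·1 = 1 ≡ 1 (mod 2)
Result: x^3

f · g = x^3


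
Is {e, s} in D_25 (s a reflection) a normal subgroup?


H = {e, s} in D_25 (s a reflection)
r·s·r⁻¹ = sr⁻² ≠ s for n ≥ 3, so {e, s} is not closed under conjugation

No, not a normal subgroup


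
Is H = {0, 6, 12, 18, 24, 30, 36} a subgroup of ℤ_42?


Subgroup test for H = {0, 6, 12, 18, 24, 30, 36} in (ℤ_42, +):
(1) 0 ∈ H? Yes
(2) Closure: for all a,b ∈ H, (a+b) mod 42 ∈ H? Yes
(3) Inverses: for all a ∈ H, -a mod 42 ∈ H? Yes

Yes, H is a subgroup of ℤ_42


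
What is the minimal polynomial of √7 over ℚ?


√7 satisfies x² - 7 = 0, irreducible over ℚ since 7 is squarefree

Minimal polynomial: x² - 7


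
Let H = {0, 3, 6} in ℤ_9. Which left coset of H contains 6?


6 + H = {6 + h (mod 9) : h ∈ H}
6+0=6, 6+3=0, 6+6=3
6 + H = {0, 3, 6} = 0 + H

6 + H = {0, 3, 6}


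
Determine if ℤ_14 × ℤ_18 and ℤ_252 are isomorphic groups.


Comparing ℤ_14 × ℤ_18 and ℤ_252:
gcd(14,18) = 2 ≠ 1. Max element order in ℤ_14×ℤ_18 is lcm(14,18) = 126 < 252, so it has no element of order 252

No, ℤ_14 × ℤ_18 ≇ ℤ_252


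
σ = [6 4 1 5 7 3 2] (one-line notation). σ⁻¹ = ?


To find σ⁻¹, swap domain and range:
σ(1) = 6 → σ⁻¹(6) = 1
σ(2) = 4 → σ⁻¹(4) = 2
σ(3) = 1 → σ⁻¹(1) = 3
σ(4) = 5 → σ⁻¹(5) = 4
σ(5) = 7 → σ⁻¹(7) = 5
σ(6) = 3 → σ⁻¹(3) = 6
σ(7) = 2 → σ⁻¹(2) = 7

σ⁻¹ = [3 7 6 2 4 1 5]


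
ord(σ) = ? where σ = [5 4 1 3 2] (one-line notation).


Cycle decomposition: (1 5 2 4 3)
Cycle lengths: 5
Order = lcm(5) = 5

ord(σ) = 5


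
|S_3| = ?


|S_n| = n! (number of permutations of n symbols)
|S_3| = 3! = 6

|S_3| = 6


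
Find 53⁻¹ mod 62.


Use the extended Euclidean algorithm to write 1 = 53·s + 62·t; then s mod 62 is the inverse.
Euclidean algorithm:
  53 = 0·62 + 53
  62 = 1·53 + 9
  53 = 5·9 + 8
  9 = 1·8 + 1
  8 = 8·1 + 0
gcd(53,62) = 1
Back-substitution gives: 53·(-7) + 62·(6) = 1
So 53⁻¹ ≡ -7 ≡ 55 (mod 62)
Check: 53 × 55 = 2915 ≡ 1 (mod 62) ✓

53⁻¹ ≡ 55 (mod 62)


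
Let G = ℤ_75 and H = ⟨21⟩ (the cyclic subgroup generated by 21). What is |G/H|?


|⟨21⟩| = n / gcd(21, 75) = 75 / 3 = 25
H is normal (ℤ_75 is abelian).
|G/H| = |G| / |H| = 75 / 25 = 3

|G/H| = 3


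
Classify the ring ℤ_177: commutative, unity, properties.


ℤ_177 is a commutative ring with unity 1; 177 = 3×59 is composite, so 3·59 ≡ 0 gives zero divisors (not an integral domain)
Commutative: Yes
Integral domain: No
Has unity: Yes

ℤ_177: Commutative=Yes, Unity=Yes


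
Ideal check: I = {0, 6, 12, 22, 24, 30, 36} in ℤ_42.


Check ideal conditions for I = {0, 6, 12, 22, 24, 30, 36} in ℤ_42:
(1) I is an additive subgroup? No
(2) For r ∈ ℤ_42 and a ∈ I: r·a ∈ I? No  [counterexample: r=2, a=22, r·a mod 42 = 2 ∉ I]

No, I is not an ideal of ℤ_42


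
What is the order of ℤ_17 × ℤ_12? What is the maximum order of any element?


|ℤ_17 × ℤ_12| = 17 × 12 = 204
Max element order = lcm(17,12) = 204
Cyclic? Yes (gcd=1)

|ℤ_17×ℤ_12| = 204, max element order = 204


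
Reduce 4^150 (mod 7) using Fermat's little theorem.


Fermat's little theorem: if p is prime and gcd(a,p)=1, then a^(p-1) ≡ 1 (mod p)
p = 7 is prime, gcd(4,7) = 1
Reduce exponent: 150 mod 6 = 0
So 4^150 ≡ 4^0 (mod 7)
4^0 = 1

4^150 ≡ 1 (mod 7)


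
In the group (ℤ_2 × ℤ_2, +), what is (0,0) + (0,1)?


Operation: componentwise addition mod (2, 2)
(0,0) + (0,1) = ((a₁+b₁) mod 2, (a₂+b₂) mod 2) with a = (0,0), b = (0,1)

(0,0) + (0,1) = (0,1)


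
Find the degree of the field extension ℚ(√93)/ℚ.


√93 has minimal polynomial x² - 93 (irreducible over ℚ since 93 is squarefree)

[ℚ(√93)/ℚ] = 2


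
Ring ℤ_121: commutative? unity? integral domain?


ℤ_121 is a commutative ring with unity 1; 121 = 11×11 is composite, so 11·11 ≡ 0 gives zero divisors (not an integral domain)
Commutative: Yes
Integral domain: No
Has unity: Yes

ℤ_121: Commutative=Yes, Unity=Yes


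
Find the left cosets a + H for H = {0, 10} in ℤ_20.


H = {0, 10}, |H| = 2
Number of cosets = |G|/|H| = 20/2 = 10
0 + H = {0, 10}
1 + H = {1, 11}
2 + H = {2, 12}
3 + H = {3, 13}
4 + H = {4, 14}
5 + H = {5, 15}
6 + H = {6, 16}
7 + H = {7, 17}
8 + H = {8, 18}
9 + H = {9, 19}

Cosets: 0+H={0,10}; 1+H={1,11}; 2+H={2,12}; 3+H={3,13}; 4+H={4,14}; 5+H={5,15}; 6+H={6,16}; 7+H={7,17}; 8+H={8,18}; 9+H={9,19}


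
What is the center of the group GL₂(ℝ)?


Z(G) = {g ∈ G | gx = xg for all x ∈ G}
Only scalar multiples of the identity commute with all invertible matrices

Z(GL₂(ℝ)) = {aI : a ∈ ℝ, a ≠ 0}


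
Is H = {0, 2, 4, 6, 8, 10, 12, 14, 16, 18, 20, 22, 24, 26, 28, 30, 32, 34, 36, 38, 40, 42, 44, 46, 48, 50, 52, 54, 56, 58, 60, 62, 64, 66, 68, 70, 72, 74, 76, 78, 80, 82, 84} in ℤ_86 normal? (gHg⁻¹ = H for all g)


H = {0, 2, 4, 6, 8, 10, 12, 14, 16, 18, 20, 22, 24, 26, 28, 30, 32, 34, 36, 38, 40, 42, 44, 46, 48, 50, 52, 54, 56, 58, 60, 62, 64, 66, 68, 70, 72, 74, 76, 78, 80, 82, 84} in ℤ_86
ℤ_86 is abelian; every subgroup of an abelian group is normal

Yes, normal subgroup


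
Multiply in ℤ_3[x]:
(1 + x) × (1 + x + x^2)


Expand and collect like terms; reduce coefficients mod 3:
x^0: 1·1 = 1 ≡ 1 (mod 3)
x^1: 1·1 + 1·1 = 2 ≡ 2 (mod 3)
x^2: 1·1 + 1·1 = 2 ≡ 2 (mod 3)
x^3: 1·1 = 1 ≡ 1 (mod 3)
Result: 1 + 2x + 2x^2 + x^3

f · g = 1 + 2x + 2x^2 + x^3


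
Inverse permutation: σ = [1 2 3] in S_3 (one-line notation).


To find σ⁻¹, swap domain and range:
σ(1) = 1 → σ⁻¹(1) = 1
σ(2) = 2 → σ⁻¹(2) = 2
σ(3) = 3 → σ⁻¹(3) = 3

σ⁻¹ = [1 2 3]


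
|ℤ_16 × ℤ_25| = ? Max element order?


|ℤ_16 × ℤ_25| = 16 × 25 = 400
Max element order = lcm(16,25) = 400
Cyclic? Yes (gcd=1)

|ℤ_16×ℤ_25| = 400, max element order = 400


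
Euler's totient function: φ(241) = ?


Factor n: 241 = 241
φ(n) = n · ∏(1 - 1/p) over distinct primes p | n
φ(241) = 241 · (1 - 1/241) = 240

φ(241) = 240


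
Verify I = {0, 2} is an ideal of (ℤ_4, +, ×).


Check ideal conditions for I = {0, 2} in ℤ_4:
(1) I is an additive subgroup? Yes
(2) For r ∈ ℤ_4 and a ∈ I: r·a ∈ I? Yes

Yes, I is an ideal of ℤ_4


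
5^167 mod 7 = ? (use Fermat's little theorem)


Fermat's little theorem: if p is prime and gcd(a,p)=1, then a^(p-1) ≡ 1 (mod p)
p = 7 is prime, gcd(5,7) = 1
Reduce exponent: 167 mod 6 = 5
So 5^167 ≡ 5^5 (mod 7)
5^5 mod 7 = 3

5^167 ≡ 3 (mod 7)


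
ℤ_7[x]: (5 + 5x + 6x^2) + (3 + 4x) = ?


Add coefficients mod 7:
x^0: 5 + 3 = 1 (mod 7)
x^1: 5 + 4 = 2 (mod 7)
x^2: 6 + 0 = 6 (mod 7)
Result: 1 + 2x + 6x^2

f + g = 1 + 2x + 6x^2


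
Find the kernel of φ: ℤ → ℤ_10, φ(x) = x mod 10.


Kernel = preimage of identity
ker(φ) = {x ∈ ℤ : x ≡ 0 (mod 10)} = 10ℤ = {0, ±10, ±20, ...}

ker(φ) = 10ℤ


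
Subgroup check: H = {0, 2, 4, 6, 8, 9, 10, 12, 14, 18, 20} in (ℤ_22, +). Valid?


Subgroup test for H = {0, 2, 4, 6, 8, 9, 10, 12, 14, 18, 20} in (ℤ_22, +):
(1) 0 ∈ H? Yes
(2) Closure: for all a,b ∈ H, (a+b) mod 22 ∈ H? No  [counterexample: 2 + 9 = 11 ∉ H]
(3) Inverses: for all a ∈ H, -a mod 22 ∈ H? No

No, H is not a subgroup of ℤ_22


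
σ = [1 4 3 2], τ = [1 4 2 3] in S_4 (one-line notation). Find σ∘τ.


σ∘τ: apply τ first, then σ
1 →τ 1 →σ 1
2 →τ 4 →σ 2
3 →τ 2 →σ 4
4 →τ 3 →σ 3

σ∘τ = [1 2 4 3]


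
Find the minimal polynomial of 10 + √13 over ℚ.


Let α = 10 + √13. Then α - 10 = √13, so (α - 10)² = 13, giving α² - 20α + 87 = 0. Degree 2 and α ∉ ℚ, so this is the minimal polynomial.

Minimal polynomial: x² - 20x + 87


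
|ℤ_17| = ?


ℤ_n has n elements.

|ℤ_17| = 17


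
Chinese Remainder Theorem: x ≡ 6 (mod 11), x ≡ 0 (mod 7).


m₁ = 11, m₂ = 7, gcd = 1, so CRT applies. M = m₁·m₂ = 77
Let M₁ = M/m₁ = 7, M₂ = M/m₂ = 11
Find y₁ ≡ M₁⁻¹ (mod m₁): 7⁻¹ ≡ 8 (mod 11)
Find y₂ ≡ M₂⁻¹ (mod m₂): 11⁻¹ ≡ 2 (mod 7)
x = a₁·M₁·y₁ + a₂·M₂·y₂ = 6·7·8 + 0·11·2 = 336
Reduce mod 77: x ≡ 28
Check: 28 mod 11 = 6 ✓, 28 mod 7 = 0 ✓

x ≡ 28 (mod 77)


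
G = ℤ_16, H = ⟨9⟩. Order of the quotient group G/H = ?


|⟨9⟩| = n / gcd(9, 16) = 16 / 1 = 16
H is normal (ℤ_16 is abelian).
|G/H| = |G| / |H| = 16 / 16 = 1

|G/H| = 1


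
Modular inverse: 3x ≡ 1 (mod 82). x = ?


Use the extended Euclidean algorithm to write 1 = 3·s + 82·t; then s mod 82 is the inverse.
Euclidean algorithm:
  3 = 0·82 + 3
  82 = 27·3 + 1
  3 = 3·1 + 0
gcd(3,82) = 1
Back-substitution gives: 3·(-27) + 82·(1) = 1
So 3⁻¹ ≡ -27 ≡ 55 (mod 82)
Check: 3 × 55 = 165 ≡ 1 (mod 82) ✓

3⁻¹ ≡ 55 (mod 82)


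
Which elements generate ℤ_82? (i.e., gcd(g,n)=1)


g generates ℤ_n iff gcd(g,n) = 1
Prime factors of 82: 2, 41
Generators are g ∈ {1,...,81} not divisible by any of these primes.
Generators: {1, 3, 5, 7, 9, 11, 13, 15, 17, 19, 21, 23, 25, 27, 29, 31, 33, 35, 37, 39, 43, 45, 47, 49, 51, 53, 55, 57, 59, 61, 63, 65, 67, 69, 71, 73, 75, 77, 79, 81}
Number of generators = φ(82) = 40

Generators of ℤ_82 = {1, 3, 5, 7, 9, 11, 13, 15, 17, 19, 21, 23, 25, 27, 29, 31, 33, 35, 37, 39, 43, 45, 47, 49, 51, 53, 55, 57, 59, 61, 63, 65, 67, 69, 71, 73, 75, 77, 79, 81}


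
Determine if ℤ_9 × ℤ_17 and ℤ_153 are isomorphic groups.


Comparing ℤ_9 × ℤ_17 and ℤ_153:
gcd(9,17) = 1, so ℤ_9 × ℤ_17 ≅ ℤ_153 (CRT)

Yes, ℤ_9 × ℤ_17 ≅ ℤ_153


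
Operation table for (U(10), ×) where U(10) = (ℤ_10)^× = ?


Elements: {1, 3, 7, 9}
Operation: multiplication mod 10
Entry (a, b) = (a × b) mod 10

Cayley table:
  | 1 | 3 | 7 | 9
1 | 1 | 3 | 7 | 9
3 | 3 | 9 | 1 | 7
7 | 7 | 1 | 9 | 3
9 | 9 | 7 | 3 | 1


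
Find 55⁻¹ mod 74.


Use the extended Euclidean algorithm to write 1 = 55·s + 74·t; then s mod 74 is the inverse.
Euclidean algorithm:
  55 = 0·74 + 55
  74 = 1·55 + 19
  55 = 2·19 + 17
  19 = 1·17 + 2
  17 = 8·2 + 1
  2 = 2·1 + 0
gcd(55,74) = 1
Back-substitution gives: 55·(35) + 74·(-26) = 1
So 55⁻¹ ≡ 35 ≡ 35 (mod 74)
Check: 55 × 35 = 1925 ≡ 1 (mod 74) ✓

55⁻¹ ≡ 35 (mod 74)


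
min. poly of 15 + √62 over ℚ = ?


Let α = 15 + √62. Then α - 15 = √62, so (α - 15)² = 62, giving α² - 30α + 163 = 0. Degree 2 and α ∉ ℚ, so this is the minimal polynomial.

Minimal polynomial: x² - 30x + 163


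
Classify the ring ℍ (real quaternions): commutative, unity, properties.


quaternion multiplication is non-commutative (ij = k ≠ ji = -k); has unity 1; a division ring but not an integral domain since integral domains are commutative by convention
Commutative: No
Integral domain: No
Has unity: Yes

ℍ (real quaternions): Commutative=No, Unity=Yes


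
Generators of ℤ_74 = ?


g generates ℤ_n iff gcd(g,n) = 1
Prime factors of 74: 2, 37
Generators are g ∈ {1,...,73} not divisible by any of these primes.
Generators: {1, 3, 5, 7, 9, 11, 13, 15, 17, 19, 21, 23, 25, 27, 29, 31, 33, 35, 39, 41, 43, 45, 47, 49, 51, 53, 55, 57, 59, 61, 63, 65, 67, 69, 71, 73}
Number of generators = φ(74) = 36

Generators of ℤ_74 = {1, 3, 5, 7, 9, 11, 13, 15, 17, 19, 21, 23, 25, 27, 29, 31, 33, 35, 39, 41, 43, 45, 47, 49, 51, 53, 55, 57, 59, 61, 63, 65, 67, 69, 71, 73}


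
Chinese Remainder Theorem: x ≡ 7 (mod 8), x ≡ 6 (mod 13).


m₁ = 8, m₂ = 13, gcd = 1, so CRT applies. M = m₁·m₂ = 104
Let M₁ = M/m₁ = 13, M₂ = M/m₂ = 8
Find y₁ ≡ M₁⁻¹ (mod m₁): 13⁻¹ ≡ 5 (mod 8)
Find y₂ ≡ M₂⁻¹ (mod m₂): 8⁻¹ ≡ 5 (mod 13)
x = a₁·M₁·y₁ + a₂·M₂·y₂ = 7·13·5 + 6·8·5 = 695
Reduce mod 104: x ≡ 71
Check: 71 mod 8 = 7 ✓, 71 mod 13 = 6 ✓

x ≡ 71 (mod 104)


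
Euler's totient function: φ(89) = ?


Factor n: 89 = 89
φ(n) = n · ∏(1 - 1/p) over distinct primes p | n
φ(89) = 89 · (1 - 1/89) = 88

φ(89) = 88


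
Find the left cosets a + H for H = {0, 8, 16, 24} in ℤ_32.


H = {0, 8, 16, 24}, |H| = 4
Number of cosets = |G|/|H| = 32/4 = 8
0 + H = {0, 8, 16, 24}
1 + H = {1, 9, 17, 25}
2 + H = {2, 10, 18, 26}
3 + H = {3, 11, 19, 27}
4 + H = {4, 12, 20, 28}
5 + H = {5, 13, 21, 29}
6 + H = {6, 14, 22, 30}
7 + H = {7, 15, 23, 31}

Cosets: 0+H={0,8,16,24}; 1+H={1,9,17,25}; 2+H={2,10,18,26}; 3+H={3,11,19,27}; 4+H={4,12,20,28}; 5+H={5,13,21,29}; 6+H={6,14,22,30}; 7+H={7,15,23,31}


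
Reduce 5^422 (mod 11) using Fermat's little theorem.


Fermat's little theorem: if p is prime and gcd(a,p)=1, then a^(p-1) ≡ 1 (mod p)
p = 11 is prime, gcd(5,11) = 1
Reduce exponent: 422 mod 10 = 2
So 5^422 ≡ 5^2 (mod 11)
5^2 mod 11 = 3

5^422 ≡ 3 (mod 11)


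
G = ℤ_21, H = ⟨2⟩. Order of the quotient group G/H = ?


|⟨2⟩| = n / gcd(2, 21) = 21 / 1 = 21
H is normal (ℤ_21 is abelian).
|G/H| = |G| / |H| = 21 / 21 = 1

|G/H| = 1


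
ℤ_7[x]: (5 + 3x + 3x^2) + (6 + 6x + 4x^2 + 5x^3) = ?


Add coefficients mod 7:
x^0: 5 + 6 = 4 (mod 7)
x^1: 3 + 6 = 2 (mod 7)
x^2: 3 + 4 = 0 (mod 7)
x^3: 0 + 5 = 5 (mod 7)
Result: 4 + 2x + 5x^3

f + g = 4 + 2x + 5x^3


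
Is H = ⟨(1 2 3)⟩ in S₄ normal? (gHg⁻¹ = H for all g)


H = ⟨(1 2 3)⟩ in S₄
(1 4)(1 2 3)(1 4)⁻¹ = (4 2 3) ∉ ⟨(1 2 3)⟩

No, not a normal subgroup


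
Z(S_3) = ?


Z(G) = {g ∈ G | gx = xg for all x ∈ G}
S_n is non-abelian for n ≥ 3; Z(S_3) is trivial

Z(S_3) = {e}


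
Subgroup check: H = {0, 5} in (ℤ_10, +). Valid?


Subgroup test for H = {0, 5} in (ℤ_10, +):
(1) 0 ∈ H? Yes
(2) Closure: for all a,b ∈ H, (a+b) mod 10 ∈ H? Yes
(3) Inverses: for all a ∈ H, -a mod 10 ∈ H? Yes

Yes, H is a subgroup of ℤ_10


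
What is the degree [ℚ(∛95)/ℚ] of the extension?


∛95 has minimal polynomial x³ - 95 (irreducible over ℚ since 95 is not a perfect cube)

[ℚ(∛95)/ℚ] = 3


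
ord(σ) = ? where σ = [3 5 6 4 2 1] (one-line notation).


Cycle decomposition: (1 3 6) (2 5)
Cycle lengths: 3, 2
Order = lcm(3, 2) = 6

ord(σ) = 6


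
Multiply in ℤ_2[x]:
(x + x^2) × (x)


Expand and collect like terms; reduce coefficients mod 2:
x^0: 0·0 = 0 ≡ 0 (mod 2)
x^1: 0·1 + 1·0 = 0 ≡ 0 (mod 2)
x^2: 1·1 + 1·0 = 1 ≡ 1 (mod 2)
x^3: 1·1 = 1 ≡ 1 (mod 2)
Result: x^2 + x^3

f · g = x^2 + x^3


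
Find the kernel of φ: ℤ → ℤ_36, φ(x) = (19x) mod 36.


Kernel = preimage of identity
ker(φ) = {x ∈ ℤ : 19x ≡ 0 (mod 36)}. gcd(19,36) = 1, so 19x ≡ 0 (mod 36) ⟺ x ≡ 0 (mod 36/1 = 36). Hence ker(φ) = 36ℤ

ker(φ) = 36ℤ


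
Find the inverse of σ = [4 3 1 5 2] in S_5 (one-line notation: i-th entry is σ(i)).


To find σ⁻¹, swap domain and range:
σ(1) = 4 → σ⁻¹(4) = 1
σ(2) = 3 → σ⁻¹(3) = 2
σ(3) = 1 → σ⁻¹(1) = 3
σ(4) = 5 → σ⁻¹(5) = 4
σ(5) = 2 → σ⁻¹(2) = 5

σ⁻¹ = [3 5 2 1 4]


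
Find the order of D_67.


|D_n| = 2n (n rotations and n reflections)
|D_67| = 2×67 = 134

|D_67| = 134


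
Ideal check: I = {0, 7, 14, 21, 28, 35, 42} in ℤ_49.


Check ideal conditions for I = {0, 7, 14, 21, 28, 35, 42} in ℤ_49:
(1) I is an additive subgroup? Yes
(2) For r ∈ ℤ_49 and a ∈ I: r·a ∈ I? Yes

Yes, I is an ideal of ℤ_49


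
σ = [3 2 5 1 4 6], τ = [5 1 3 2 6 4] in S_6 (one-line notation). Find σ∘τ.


σ∘τ: apply τ first, then σ
1 →τ 5 →σ 4
2 →τ 1 →σ 3
3 →τ 3 →σ 5
4 →τ 2 →σ 2
5 →τ 6 →σ 6
6 →τ 4 →σ 1

σ∘τ = [4 3 5 2 6 1]


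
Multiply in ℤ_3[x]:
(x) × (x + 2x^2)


Expand and collect like terms; reduce coefficients mod 3:
x^0: 0·0 = 0 ≡ 0 (mod 3)
x^1: 0·1 + 1·0 = 0 ≡ 0 (mod 3)
x^2: 0·2 + 1·1 = 1 ≡ 1 (mod 3)
x^3: 1·2 = 2 ≡ 2 (mod 3)
Result: x^2 + 2x^3

f · g = x^2 + 2x^3


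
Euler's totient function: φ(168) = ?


Factor n: 168 = 2^3 × 3 × 7
φ(n) = n · ∏(1 - 1/p) over distinct primes p | n
φ(168) = 168 · (1 - 1/2) · (1 - 1/3) · (1 - 1/7) = 48

φ(168) = 48


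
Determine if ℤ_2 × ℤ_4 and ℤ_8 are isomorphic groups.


Comparing ℤ_2 × ℤ_4 and ℤ_8:
gcd(2,4) = 2 ≠ 1. Max element order in ℤ_2×ℤ_4 is lcm(2,4) = 4 < 8, so it has no element of order 8

No, ℤ_2 × ℤ_4 ≇ ℤ_8


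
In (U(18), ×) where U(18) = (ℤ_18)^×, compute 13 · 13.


Operation: multiplication mod 18
13 · 13 = (a × b) mod 18 with a = 13, b = 13

13 · 13 = 7


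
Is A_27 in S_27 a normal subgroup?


H = A_27 in S_27
A_27 has index 2 in S_27, and every subgroup of index 2 is normal

Yes, normal subgroup


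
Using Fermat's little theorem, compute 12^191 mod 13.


Fermat's little theorem: if p is prime and gcd(a,p)=1, then a^(p-1) ≡ 1 (mod p)
p = 13 is prime, gcd(12,13) = 1
Reduce exponent: 191 mod 12 = 11
So 12^191 ≡ 12^11 (mod 13)
12^11 mod 13 = 12

12^191 ≡ 12 (mod 13)


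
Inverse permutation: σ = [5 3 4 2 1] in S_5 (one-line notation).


To find σ⁻¹, swap domain and range:
σ(1) = 5 → σ⁻¹(5) = 1
σ(2) = 3 → σ⁻¹(3) = 2
σ(3) = 4 → σ⁻¹(4) = 3
σ(4) = 2 → σ⁻¹(2) = 4
σ(5) = 1 → σ⁻¹(1) = 5

σ⁻¹ = [5 4 2 3 1]


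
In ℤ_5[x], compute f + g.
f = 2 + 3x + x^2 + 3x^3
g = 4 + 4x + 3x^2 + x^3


Add coefficients mod 5:
x^0: 2 + 4 = 1 (mod 5)
x^1: 3 + 4 = 2 (mod 5)
x^2: 1 + 3 = 4 (mod 5)
x^3: 3 + 1 = 4 (mod 5)
Result: 1 + 2x + 4x^2 + 4x^3

f + g = 1 + 2x + 4x^2 + 4x^3
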